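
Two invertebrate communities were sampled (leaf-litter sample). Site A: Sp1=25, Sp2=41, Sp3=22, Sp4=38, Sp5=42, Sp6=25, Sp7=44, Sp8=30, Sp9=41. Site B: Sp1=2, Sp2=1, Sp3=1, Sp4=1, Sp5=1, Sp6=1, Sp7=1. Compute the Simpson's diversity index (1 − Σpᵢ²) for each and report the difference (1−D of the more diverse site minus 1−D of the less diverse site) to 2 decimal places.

Site A: N=308, proportions 0.0812, 0.1331, 0.0714, 0.1234, 0.1364, 0.0812, 0.1429, 0.0974, 0.1331, giving 1−D = 0.8826 (working shown to 4 dp, full precision carried).
Site B: N=8, proportions 0.25, 0.125, 0.125, 0.125, 0.125, 0.125, 0.125, giving 1−D = 0.8438.
Difference = |0.8826 − 0.8438| = 0.0388, i.e. 0.04 to 2 decimal places.

0.04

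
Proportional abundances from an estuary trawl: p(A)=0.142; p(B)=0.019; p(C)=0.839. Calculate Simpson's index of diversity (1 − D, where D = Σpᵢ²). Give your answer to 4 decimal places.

D = 0.142² + 0.019² + 0.839² = 0.020164 + 0.000361 + 0.703921 = 0.724446 (working shown to 6 dp, full precision carried).
So 1 − D = 0.275554, i.e. 0.2756 to 4 decimal places.

0.2756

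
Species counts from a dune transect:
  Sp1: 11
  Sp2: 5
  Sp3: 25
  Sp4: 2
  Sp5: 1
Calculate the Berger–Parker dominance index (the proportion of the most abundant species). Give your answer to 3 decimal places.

Total N = 11+5+25+2+1 = 44, so the proportions are 0.25, 0.11364, 0.56818, 0.04545, 0.02273 (working shown to 5 dp, full precision carried).
The largest proportion is 0.56818, i.e. d = 0.568 to 3 decimal places.

0.568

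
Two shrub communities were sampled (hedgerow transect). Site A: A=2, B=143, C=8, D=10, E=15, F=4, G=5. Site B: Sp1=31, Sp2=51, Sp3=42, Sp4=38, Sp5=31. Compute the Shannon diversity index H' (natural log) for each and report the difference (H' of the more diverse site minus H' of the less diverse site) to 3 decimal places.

0.664

Site A: N=187, proportions 0.0107, 0.76471, 0.04278, 0.05348, 0.08021, 0.02139, 0.02674, giving H' = 0.92658 (working shown to 5 dp, full precision carried).
Site B: N=193, proportions 0.16062, 0.26425, 0.21762, 0.19689, 0.16062, giving H' = 1.59098.
Difference = |0.92658 − 1.59098| = 0.66440, i.e. 0.664 to 3 decimal places.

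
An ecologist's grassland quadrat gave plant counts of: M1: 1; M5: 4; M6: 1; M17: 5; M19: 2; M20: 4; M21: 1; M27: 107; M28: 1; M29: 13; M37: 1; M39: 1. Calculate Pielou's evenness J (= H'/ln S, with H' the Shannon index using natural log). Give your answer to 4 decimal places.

0.4107

Total N = 1+4+1+5+2+4+1+107+1+13+1+1 = 141, so the proportions are 0.007092, 0.028369, 0.007092, 0.035461, 0.014184, 0.028369, 0.007092, 0.758865, 0.007092, 0.092199, 0.007092, 0.007092 (working shown to 6 dp, full precision carried).
H' = −Σ pᵢ ln pᵢ = −((-0.035098) + (-0.101063) + (-0.035098) + (-0.118416) + (-0.060363) + (-0.101063) + (-0.035098) + (-0.209394) + (-0.035098) + (-0.219784) + (-0.035098) + (-0.035098)) = 1.020669.
With S = 12 species, ln S = 2.484907, so J = 1.020669/2.484907 = 0.410747, i.e. 0.4107 to 4 decimal places.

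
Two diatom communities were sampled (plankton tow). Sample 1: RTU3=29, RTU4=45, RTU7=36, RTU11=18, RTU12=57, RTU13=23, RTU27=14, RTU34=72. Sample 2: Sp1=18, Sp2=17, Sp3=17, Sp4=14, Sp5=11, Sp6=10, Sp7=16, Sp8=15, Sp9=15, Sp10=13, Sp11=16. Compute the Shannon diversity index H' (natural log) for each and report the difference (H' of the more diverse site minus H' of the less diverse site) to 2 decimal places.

Sample 1: N=294, proportions 0.098639, 0.153061, 0.122449, 0.061224, 0.193878, 0.078231, 0.047619, 0.244898, giving H' = 1.950852 (working shown to 6 dp, full precision carried).
Sample 2: N=162, proportions 0.111111, 0.104938, 0.104938, 0.08642, 0.067901, 0.061728, 0.098765, 0.092593, 0.092593, 0.080247, 0.098765, giving H' = 2.383805.
Difference = |1.950852 − 2.383805| = 0.432953, i.e. 0.43 to 2 decimal places.

0.43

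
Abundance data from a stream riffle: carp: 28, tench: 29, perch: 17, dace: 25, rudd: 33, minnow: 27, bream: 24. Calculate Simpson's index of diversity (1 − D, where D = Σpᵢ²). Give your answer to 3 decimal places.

0.853

Total N = 28+29+17+25+33+27+24 = 183, so the proportions are 0.15301, 0.15847, 0.0929, 0.13661, 0.18033, 0.14754, 0.13115 (working shown to 5 dp, full precision carried).
D = 0.15301² + 0.15847² + 0.0929² + 0.13661² + 0.18033² + 0.14754² + 0.13115² = 0.02341 + 0.02511 + 0.00863 + 0.01866 + 0.03252 + 0.02177 + 0.01720 = 0.14730.
So 1 − D = 0.85270, i.e. 0.853 to 3 decimal places.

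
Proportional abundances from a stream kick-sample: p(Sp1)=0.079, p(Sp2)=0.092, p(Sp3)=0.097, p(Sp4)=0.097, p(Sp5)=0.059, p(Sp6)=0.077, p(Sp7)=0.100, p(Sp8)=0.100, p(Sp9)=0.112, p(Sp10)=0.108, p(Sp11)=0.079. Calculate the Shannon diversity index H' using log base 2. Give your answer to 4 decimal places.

3.4389

Each pᵢ log₂ pᵢ term (working shown to 6 dp, full precision carried): 0.079×(-3.662004)=-0.289298, 0.092×(-3.442222)=-0.316684, 0.097×(-3.365871)=-0.326490, 0.097×(-3.365871)=-0.326490, 0.059×(-4.083141)=-0.240905, 0.077×(-3.698998)=-0.284823, 0.1×(-3.321928)=-0.332193, 0.1×(-3.321928)=-0.332193, 0.112×(-3.158429)=-0.353744, 0.108×(-3.210897)=-0.346777, 0.079×(-3.662004)=-0.289298.
Sum = -3.438895, so H' = 3.4389.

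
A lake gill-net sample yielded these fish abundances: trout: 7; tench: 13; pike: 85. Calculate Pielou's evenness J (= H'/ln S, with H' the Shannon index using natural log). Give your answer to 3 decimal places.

0.555

Total N = 7+13+85 = 105, so the proportions are 0.06667, 0.12381, 0.80952 (working shown to 5 dp, full precision carried).
H' = −Σ pᵢ ln pᵢ = −((-0.18054) + (-0.25864) + (-0.17106)) = 0.61024.
With S = 3 species, ln S = 1.09861, so J = 0.61024/1.09861 = 0.55546, i.e. 0.555 to 3 decimal places.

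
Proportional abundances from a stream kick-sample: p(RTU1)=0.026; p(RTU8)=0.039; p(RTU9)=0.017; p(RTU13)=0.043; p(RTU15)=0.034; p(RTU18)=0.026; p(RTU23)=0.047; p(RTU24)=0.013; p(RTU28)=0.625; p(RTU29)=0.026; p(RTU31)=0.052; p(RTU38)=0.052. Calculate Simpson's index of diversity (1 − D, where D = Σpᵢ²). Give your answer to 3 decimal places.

0.595

D = 0.026² + 0.039² + 0.017² + 0.043² + 0.034² + 0.026² + 0.047² + 0.013² + 0.625² + 0.026² + 0.052² + 0.052² = 0.00068 + 0.00152 + 0.00029 + 0.00185 + 0.00116 + 0.00068 + 0.00221 + 0.00017 + 0.39062 + 0.00068 + 0.00270 + 0.00270 = 0.40525 (working shown to 5 dp, full precision carried).
So 1 − D = 0.59475, i.e. 0.595 to 3 decimal places.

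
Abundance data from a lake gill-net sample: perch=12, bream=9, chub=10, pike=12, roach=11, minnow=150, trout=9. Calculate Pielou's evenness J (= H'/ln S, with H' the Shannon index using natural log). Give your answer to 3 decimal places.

0.583

Total N = 12+9+10+12+11+150+9 = 213, so the proportions are 0.05634, 0.04225, 0.04695, 0.05634, 0.05164, 0.70423, 0.04225 (working shown to 5 dp, full precision carried).
H' = −Σ pᵢ ln pᵢ = −((-0.16205) + (-0.13369) + (-0.14360) + (-0.16205) + (-0.15304) + (-0.24694) + (-0.13369)) = 1.13507.
With S = 7 species, ln S = 1.94591, so J = 1.13507/1.94591 = 0.58331, i.e. 0.583 to 3 decimal places.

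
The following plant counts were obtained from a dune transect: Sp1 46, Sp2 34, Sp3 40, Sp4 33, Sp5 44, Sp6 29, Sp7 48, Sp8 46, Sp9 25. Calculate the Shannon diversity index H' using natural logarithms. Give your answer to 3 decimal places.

2.175

Total N = 46+34+40+33+44+29+48+46+25 = 345, so the proportions are 0.13333, 0.09855, 0.11594, 0.09565, 0.12754, 0.08406, 0.13913, 0.13333, 0.07246 (working shown to 5 dp, full precision carried).
Each pᵢ ln pᵢ term: 0.13333×(-2.01490)=-0.26865, 0.09855×(-2.31718)=-0.22836, 0.11594×(-2.15466)=-0.24982, 0.09565×(-2.34704)=-0.22450, 0.12754×(-2.05935)=-0.26264, 0.08406×(-2.47625)=-0.20815, 0.13913×(-1.97234)=-0.27441, 0.13333×(-2.01490)=-0.26865, 0.07246×(-2.62467)=-0.19019.
Sum = -2.17538, so H' = 2.175.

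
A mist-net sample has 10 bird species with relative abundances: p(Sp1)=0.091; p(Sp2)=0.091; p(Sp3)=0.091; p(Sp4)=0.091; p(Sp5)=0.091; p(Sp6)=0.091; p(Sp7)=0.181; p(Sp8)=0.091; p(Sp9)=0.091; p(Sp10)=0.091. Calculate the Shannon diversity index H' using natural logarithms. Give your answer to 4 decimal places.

2.2724

Each pᵢ ln pᵢ term (working shown to 6 dp, full precision carried): 0.091×(-2.396896)=-0.218118, 0.091×(-2.396896)=-0.218118, 0.091×(-2.396896)=-0.218118, 0.091×(-2.396896)=-0.218118, 0.091×(-2.396896)=-0.218118, 0.091×(-2.396896)=-0.218118, 0.181×(-1.709258)=-0.309376, 0.091×(-2.396896)=-0.218118, 0.091×(-2.396896)=-0.218118, 0.091×(-2.396896)=-0.218118.
Sum = -2.272433, so H' = 2.2724.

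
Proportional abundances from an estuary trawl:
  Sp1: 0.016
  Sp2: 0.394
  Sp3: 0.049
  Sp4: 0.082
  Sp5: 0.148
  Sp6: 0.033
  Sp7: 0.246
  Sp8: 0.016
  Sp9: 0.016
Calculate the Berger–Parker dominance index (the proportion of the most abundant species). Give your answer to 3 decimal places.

The largest proportion is 0.394, i.e. d = 0.394 to 3 decimal places.

0.394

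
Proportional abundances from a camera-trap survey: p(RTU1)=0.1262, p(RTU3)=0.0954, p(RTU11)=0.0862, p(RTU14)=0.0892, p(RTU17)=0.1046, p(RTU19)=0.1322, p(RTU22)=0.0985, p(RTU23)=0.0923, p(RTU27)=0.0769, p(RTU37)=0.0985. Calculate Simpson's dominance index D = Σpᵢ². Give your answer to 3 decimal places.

0.103

D = 0.1262² + 0.0954² + 0.0862² + 0.0892² + 0.1046² + 0.1322² + 0.0985² + 0.0923² + 0.0769² + 0.0985² = 0.01593 + 0.00910 + 0.00743 + 0.00796 + 0.01094 + 0.01748 + 0.00970 + 0.00852 + 0.00591 + 0.00970 = 0.10267 (working shown to 5 dp, full precision carried).
To 3 decimal places, D = 0.103.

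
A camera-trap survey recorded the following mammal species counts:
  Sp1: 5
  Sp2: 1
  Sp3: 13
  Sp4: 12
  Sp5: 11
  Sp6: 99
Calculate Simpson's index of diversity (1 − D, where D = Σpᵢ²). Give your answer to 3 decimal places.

0.484

Total N = 5+1+13+12+11+99 = 141, so the proportions are 0.03546, 0.00709, 0.0922, 0.08511, 0.07801, 0.70213 (working shown to 5 dp, full precision carried).
D = 0.03546² + 0.00709² + 0.0922² + 0.08511² + 0.07801² + 0.70213² = 0.00126 + 0.00005 + 0.00850 + 0.00724 + 0.00609 + 0.49298 = 0.51612.
So 1 − D = 0.48388, i.e. 0.484 to 3 decimal places.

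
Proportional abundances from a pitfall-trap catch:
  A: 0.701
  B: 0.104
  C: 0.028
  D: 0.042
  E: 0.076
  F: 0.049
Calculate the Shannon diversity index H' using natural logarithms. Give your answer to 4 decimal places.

1.0613

Each pᵢ ln pᵢ term (working shown to 6 dp, full precision carried): 0.701×(-0.355247)=-0.249028, 0.104×(-2.263364)=-0.235390, 0.028×(-3.575551)=-0.100115, 0.042×(-3.170086)=-0.133144, 0.076×(-2.577022)=-0.195854, 0.049×(-3.015935)=-0.147781.
Sum = -1.061312, so H' = 1.0613.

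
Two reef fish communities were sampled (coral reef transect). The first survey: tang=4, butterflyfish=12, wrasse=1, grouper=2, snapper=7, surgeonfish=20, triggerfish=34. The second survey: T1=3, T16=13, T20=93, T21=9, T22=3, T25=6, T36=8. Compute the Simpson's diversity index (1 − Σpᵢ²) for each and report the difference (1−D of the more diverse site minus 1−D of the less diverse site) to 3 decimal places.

0.218

The first survey: N=80, proportions 0.05, 0.15, 0.0125, 0.025, 0.0875, 0.25, 0.425, giving 1−D = 0.72344 (working shown to 5 dp, full precision carried).
The second survey: N=135, proportions 0.02222, 0.0963, 0.68889, 0.06667, 0.02222, 0.04444, 0.05926, giving 1−D = 0.50524.
Difference = |0.72344 − 0.50524| = 0.21820, i.e. 0.218 to 3 decimal places.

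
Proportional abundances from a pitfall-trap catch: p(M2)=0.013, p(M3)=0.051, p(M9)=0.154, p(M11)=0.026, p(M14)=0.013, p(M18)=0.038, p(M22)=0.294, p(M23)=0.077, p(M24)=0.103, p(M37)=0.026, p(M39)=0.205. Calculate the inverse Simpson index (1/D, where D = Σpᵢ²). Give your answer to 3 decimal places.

5.732

D = 0.013² + 0.051² + 0.154² + 0.026² + 0.013² + 0.038² + 0.294² + 0.077² + 0.103² + 0.026² + 0.205² = 0.0001690 + 0.0026010 + 0.0237160 + 0.0006760 + 0.0001690 + 0.0014440 + 0.0864360 + 0.0059290 + 0.0106090 + 0.0006760 + 0.0420250 = 0.1744500 (working shown to 7 dp, full precision carried).
So 1/D = 5.73230, i.e. 5.732 to 3 decimal places.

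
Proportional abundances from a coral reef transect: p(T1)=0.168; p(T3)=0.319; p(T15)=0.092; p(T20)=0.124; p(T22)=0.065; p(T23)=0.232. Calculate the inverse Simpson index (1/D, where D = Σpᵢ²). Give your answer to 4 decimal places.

D = 0.168² + 0.319² + 0.092² + 0.124² + 0.065² + 0.232² = 0.02822400 + 0.10176100 + 0.00846400 + 0.01537600 + 0.00422500 + 0.05382400 = 0.21187400 (working shown to 8 dp, full precision carried).
So 1/D = 4.719786, i.e. 4.7198 to 4 decimal places.

4.7198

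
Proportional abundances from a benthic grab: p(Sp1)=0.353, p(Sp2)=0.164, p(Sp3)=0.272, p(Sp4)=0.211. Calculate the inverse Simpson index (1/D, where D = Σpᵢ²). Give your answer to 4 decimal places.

3.7036

D = 0.353² + 0.164² + 0.272² + 0.211² = 0.12460900 + 0.02689600 + 0.07398400 + 0.04452100 = 0.27001000 (working shown to 8 dp, full precision carried).
So 1/D = 3.703567, i.e. 3.7036 to 4 decimal places.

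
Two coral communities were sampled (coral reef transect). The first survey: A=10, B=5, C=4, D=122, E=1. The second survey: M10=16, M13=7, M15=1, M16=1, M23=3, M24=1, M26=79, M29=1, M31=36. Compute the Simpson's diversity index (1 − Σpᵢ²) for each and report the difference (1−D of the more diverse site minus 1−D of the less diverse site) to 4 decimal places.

0.3716

The first survey: N=142, proportions 0.070422535, 0.035211268, 0.028169014, 0.85915493, 0.007042254, giving 1−D = 0.254810553 (working shown to 9 dp, full precision carried).
The second survey: N=145, proportions 0.110344828, 0.048275862, 0.006896552, 0.006896552, 0.020689655, 0.006896552, 0.544827586, 0.006896552, 0.248275862, giving 1−D = 0.626397146.
Difference = |0.254810553 − 0.626397146| = 0.371586593, i.e. 0.3716 to 4 decimal places.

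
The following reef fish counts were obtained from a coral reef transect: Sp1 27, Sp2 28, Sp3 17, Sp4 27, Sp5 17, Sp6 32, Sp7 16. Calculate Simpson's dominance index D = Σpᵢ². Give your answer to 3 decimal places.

Total N = 27+28+17+27+17+32+16 = 164, so the proportions are 0.16463, 0.17073, 0.10366, 0.16463, 0.10366, 0.19512, 0.09756 (working shown to 5 dp, full precision carried).
D = 0.16463² + 0.17073² + 0.10366² + 0.16463² + 0.10366² + 0.19512² + 0.09756² = 0.02710 + 0.02915 + 0.01075 + 0.02710 + 0.01075 + 0.03807 + 0.00952 = 0.15244.
To 3 decimal places, D = 0.152.

0.152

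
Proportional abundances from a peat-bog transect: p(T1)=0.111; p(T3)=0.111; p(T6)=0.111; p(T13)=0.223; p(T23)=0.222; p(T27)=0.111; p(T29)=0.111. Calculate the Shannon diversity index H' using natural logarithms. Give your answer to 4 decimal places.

Each pᵢ ln pᵢ term (working shown to 6 dp, full precision carried): 0.111×(-2.198225)=-0.244003, 0.111×(-2.198225)=-0.244003, 0.111×(-2.198225)=-0.244003, 0.223×(-1.500584)=-0.334630, 0.222×(-1.505078)=-0.334127, 0.111×(-2.198225)=-0.244003, 0.111×(-2.198225)=-0.244003.
Sum = -1.888772, so H' = 1.8888.

1.8888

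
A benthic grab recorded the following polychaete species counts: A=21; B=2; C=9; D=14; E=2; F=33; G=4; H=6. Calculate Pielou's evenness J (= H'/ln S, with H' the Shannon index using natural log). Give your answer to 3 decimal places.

Total N = 21+2+9+14+2+33+4+6 = 91, so the proportions are 0.23077, 0.02198, 0.0989, 0.15385, 0.02198, 0.36264, 0.04396, 0.06593 (working shown to 5 dp, full precision carried).
H' = −Σ pᵢ ln pᵢ = −((-0.33839) + (-0.08391) + (-0.22882) + (-0.28797) + (-0.08391) + (-0.36784) + (-0.13734) + (-0.17928)) = 1.70745.
With S = 8 species, ln S = 2.07944, so J = 1.70745/2.07944 = 0.82111, i.e. 0.821 to 3 decimal places.

0.821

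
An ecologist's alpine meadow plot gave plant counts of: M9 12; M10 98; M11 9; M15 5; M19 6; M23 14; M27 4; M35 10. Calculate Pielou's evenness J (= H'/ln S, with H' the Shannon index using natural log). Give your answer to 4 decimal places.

Total N = 12+98+9+5+6+14+4+10 = 158, so the proportions are 0.075949, 0.620253, 0.056962, 0.031646, 0.037975, 0.088608, 0.025316, 0.063291 (working shown to 6 dp, full precision carried).
H' = −Σ pᵢ ln pᵢ = −((-0.195774) + (-0.296250) + (-0.163217) + (-0.109277) + (-0.124209) + (-0.214744) + (-0.093071) + (-0.174684)) = 1.371226.
With S = 8 species, ln S = 2.079442, so J = 1.371226/2.079442 = 0.659420, i.e. 0.6594 to 4 decimal places.

0.6594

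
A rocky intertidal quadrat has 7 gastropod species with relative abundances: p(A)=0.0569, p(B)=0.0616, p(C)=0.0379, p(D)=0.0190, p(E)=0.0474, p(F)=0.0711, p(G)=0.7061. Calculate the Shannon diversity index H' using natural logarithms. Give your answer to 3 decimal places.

1.112

Each pᵢ ln pᵢ term (working shown to 5 dp, full precision carried): 0.0569×(-2.86646)=-0.16310, 0.0616×(-2.78709)=-0.17168, 0.0379×(-3.27280)=-0.12404, 0.019×(-3.96332)=-0.07530, 0.0474×(-3.04913)=-0.14453, 0.0711×(-2.64367)=-0.18796, 0.7061×(-0.34800)=-0.24572.
Sum = -1.11234, so H' = 1.112.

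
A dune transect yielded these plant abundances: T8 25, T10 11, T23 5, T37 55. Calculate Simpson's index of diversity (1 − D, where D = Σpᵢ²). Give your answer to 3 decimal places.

Total N = 25+11+5+55 = 96, so the proportions are 0.26042, 0.11458, 0.05208, 0.57292 (working shown to 5 dp, full precision carried).
D = 0.26042² + 0.11458² + 0.05208² + 0.57292² = 0.06782 + 0.01313 + 0.00271 + 0.32823 = 0.41189.
So 1 − D = 0.58811, i.e. 0.588 to 3 decimal places.

0.588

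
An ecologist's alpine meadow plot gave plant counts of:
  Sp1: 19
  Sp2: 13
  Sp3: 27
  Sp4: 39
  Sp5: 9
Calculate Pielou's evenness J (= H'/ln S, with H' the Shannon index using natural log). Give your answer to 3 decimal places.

Total N = 19+13+27+39+9 = 107, so the proportions are 0.17757, 0.1215, 0.25234, 0.36449, 0.08411 (working shown to 5 dp, full precision carried).
H' = −Σ pᵢ ln pᵢ = −((-0.30691) + (-0.25610) + (-0.34747) + (-0.36786) + (-0.20823)) = 1.48657.
With S = 5 species, ln S = 1.60944, so J = 1.48657/1.60944 = 0.92365, i.e. 0.924 to 3 decimal places.

0.924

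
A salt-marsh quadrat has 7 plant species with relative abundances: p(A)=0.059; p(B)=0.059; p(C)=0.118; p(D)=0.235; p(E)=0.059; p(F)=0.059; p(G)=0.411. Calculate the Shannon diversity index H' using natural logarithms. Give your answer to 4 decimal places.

Each pᵢ ln pᵢ term (working shown to 6 dp, full precision carried): 0.059×(-2.830218)=-0.166983, 0.059×(-2.830218)=-0.166983, 0.118×(-2.137071)=-0.252174, 0.235×(-1.448170)=-0.340320, 0.059×(-2.830218)=-0.166983, 0.059×(-2.830218)=-0.166983, 0.411×(-0.889162)=-0.365446.
Sum = -1.625871, so H' = 1.6259.

1.6259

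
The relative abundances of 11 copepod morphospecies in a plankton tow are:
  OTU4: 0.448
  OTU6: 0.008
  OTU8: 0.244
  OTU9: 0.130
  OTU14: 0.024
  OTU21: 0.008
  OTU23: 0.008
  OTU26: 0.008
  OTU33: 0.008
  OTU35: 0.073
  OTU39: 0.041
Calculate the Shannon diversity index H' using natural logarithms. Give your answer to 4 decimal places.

1.5738

Each pᵢ ln pᵢ term (working shown to 6 dp, full precision carried): 0.448×(-0.802962)=-0.359727, 0.008×(-4.828314)=-0.038627, 0.244×(-1.410587)=-0.344183, 0.13×(-2.040221)=-0.265229, 0.024×(-3.729701)=-0.089513, 0.008×(-4.828314)=-0.038627, 0.008×(-4.828314)=-0.038627, 0.008×(-4.828314)=-0.038627, 0.008×(-4.828314)=-0.038627, 0.073×(-2.617296)=-0.191063, 0.041×(-3.194183)=-0.130962.
Sum = -1.573808, so H' = 1.5738.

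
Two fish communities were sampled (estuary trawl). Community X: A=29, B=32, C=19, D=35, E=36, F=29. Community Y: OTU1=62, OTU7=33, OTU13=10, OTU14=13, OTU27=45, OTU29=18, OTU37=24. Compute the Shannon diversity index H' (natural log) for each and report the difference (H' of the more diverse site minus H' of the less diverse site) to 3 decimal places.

Community X: N=180, proportions 0.161111, 0.177778, 0.105556, 0.194444, 0.2, 0.161111, giving H' = 1.772985 (working shown to 6 dp, full precision carried).
Community Y: N=205, proportions 0.302439, 0.160976, 0.04878, 0.063415, 0.219512, 0.087805, 0.117073, giving H' = 1.775512.
Difference = |1.772985 − 1.775512| = 0.002527, i.e. 0.003 to 3 decimal places.

0.003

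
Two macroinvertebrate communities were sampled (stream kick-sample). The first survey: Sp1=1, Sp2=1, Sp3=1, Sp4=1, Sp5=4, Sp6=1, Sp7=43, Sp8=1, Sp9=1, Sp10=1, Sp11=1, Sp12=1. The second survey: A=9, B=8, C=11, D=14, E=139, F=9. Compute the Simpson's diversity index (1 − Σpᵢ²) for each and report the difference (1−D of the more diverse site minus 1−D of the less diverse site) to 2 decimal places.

0.03

The first survey: N=57, proportions 0.0175, 0.0175, 0.0175, 0.0175, 0.0702, 0.0175, 0.7544, 0.0175, 0.0175, 0.0175, 0.0175, 0.0175, giving 1−D = 0.4229 (working shown to 4 dp, full precision carried).
The second survey: N=190, proportions 0.0474, 0.0421, 0.0579, 0.0737, 0.7316, 0.0474, giving 1−D = 0.4498.
Difference = |0.4229 − 0.4498| = 0.0269, i.e. 0.03 to 2 decimal places.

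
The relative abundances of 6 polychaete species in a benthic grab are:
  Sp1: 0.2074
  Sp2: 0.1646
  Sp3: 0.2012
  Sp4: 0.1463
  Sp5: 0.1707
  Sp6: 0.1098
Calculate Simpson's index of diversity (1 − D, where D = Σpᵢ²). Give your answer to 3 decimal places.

0.827

D = 0.2074² + 0.1646² + 0.2012² + 0.1463² + 0.1707² + 0.1098² = 0.04301 + 0.02709 + 0.04048 + 0.02140 + 0.02914 + 0.01206 = 0.17319 (working shown to 5 dp, full precision carried).
So 1 − D = 0.82681, i.e. 0.827 to 3 decimal places.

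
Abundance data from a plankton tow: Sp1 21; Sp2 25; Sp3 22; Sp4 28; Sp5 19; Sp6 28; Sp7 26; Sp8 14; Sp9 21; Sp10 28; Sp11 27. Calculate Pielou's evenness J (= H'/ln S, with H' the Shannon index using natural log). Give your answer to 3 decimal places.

0.992

Total N = 21+25+22+28+19+28+26+14+21+28+27 = 259, so the proportions are 0.08108, 0.09653, 0.08494, 0.10811, 0.07336, 0.10811, 0.10039, 0.05405, 0.08108, 0.10811, 0.10425 (working shown to 5 dp, full precision carried).
H' = −Σ pᵢ ln pᵢ = −((-0.20370) + (-0.22567) + (-0.20945) + (-0.24050) + (-0.19164) + (-0.24050) + (-0.23076) + (-0.15772) + (-0.20370) + (-0.24050) + (-0.23570)) = 2.37984.
With S = 11 species, ln S = 2.39790, so J = 2.37984/2.39790 = 0.99247, i.e. 0.992 to 3 decimal places.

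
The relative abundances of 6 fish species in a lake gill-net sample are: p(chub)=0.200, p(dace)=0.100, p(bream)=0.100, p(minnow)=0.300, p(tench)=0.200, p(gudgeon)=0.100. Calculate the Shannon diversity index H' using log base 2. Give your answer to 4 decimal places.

2.4464

Each pᵢ log₂ pᵢ term (working shown to 6 dp, full precision carried): 0.2×(-2.321928)=-0.464386, 0.1×(-3.321928)=-0.332193, 0.1×(-3.321928)=-0.332193, 0.3×(-1.736966)=-0.521090, 0.2×(-2.321928)=-0.464386, 0.1×(-3.321928)=-0.332193.
Sum = -2.446439, so H' = 2.4464.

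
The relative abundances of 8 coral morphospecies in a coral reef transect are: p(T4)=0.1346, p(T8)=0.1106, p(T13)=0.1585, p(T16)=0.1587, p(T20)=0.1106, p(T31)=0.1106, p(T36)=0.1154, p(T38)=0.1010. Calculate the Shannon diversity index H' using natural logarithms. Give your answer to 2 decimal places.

2.07

Each pᵢ ln pᵢ term (working shown to 4 dp, full precision carried): 0.1346×(-2.0054)=-0.2699, 0.1106×(-2.2018)=-0.2435, 0.1585×(-1.8420)=-0.2920, 0.1587×(-1.8407)=-0.2921, 0.1106×(-2.2018)=-0.2435, 0.1106×(-2.2018)=-0.2435, 0.1154×(-2.1594)=-0.2492, 0.101×(-2.2926)=-0.2316.
Sum = -2.0653, so H' = 2.07.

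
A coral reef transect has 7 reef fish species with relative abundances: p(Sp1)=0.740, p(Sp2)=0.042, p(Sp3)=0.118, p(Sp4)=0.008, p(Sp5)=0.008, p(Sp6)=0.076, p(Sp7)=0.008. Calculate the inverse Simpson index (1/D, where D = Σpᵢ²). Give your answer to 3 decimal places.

1.757

D = 0.74² + 0.042² + 0.118² + 0.008² + 0.008² + 0.076² + 0.008² = 0.547600 + 0.001764 + 0.013924 + 0.000064 + 0.000064 + 0.005776 + 0.000064 = 0.569256 (working shown to 6 dp, full precision carried).
So 1/D = 1.75668, i.e. 1.757 to 3 decimal places.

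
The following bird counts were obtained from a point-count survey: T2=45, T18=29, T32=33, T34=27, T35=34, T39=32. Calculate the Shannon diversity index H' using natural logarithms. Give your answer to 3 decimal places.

Total N = 45+29+33+27+34+32 = 200, so the proportions are 0.225, 0.145, 0.165, 0.135, 0.17, 0.16 (working shown to 5 dp, full precision carried).
Each pᵢ ln pᵢ term: 0.225×(-1.49165)=-0.33562, 0.145×(-1.93102)=-0.28000, 0.165×(-1.80181)=-0.29730, 0.135×(-2.00248)=-0.27033, 0.17×(-1.77196)=-0.30123, 0.16×(-1.83258)=-0.29321.
Sum = -1.77770, so H' = 1.778.

1.778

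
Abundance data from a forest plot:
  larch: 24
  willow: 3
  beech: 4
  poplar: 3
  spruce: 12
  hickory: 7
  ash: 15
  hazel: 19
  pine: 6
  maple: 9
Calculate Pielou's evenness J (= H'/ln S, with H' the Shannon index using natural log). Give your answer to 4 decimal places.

0.9061

Total N = 24+3+4+3+12+7+15+19+6+9 = 102, so the proportions are 0.235294, 0.029412, 0.039216, 0.029412, 0.117647, 0.068627, 0.147059, 0.186275, 0.058824, 0.088235 (working shown to 6 dp, full precision carried).
H' = −Σ pᵢ ln pᵢ = −((-0.340452) + (-0.103716) + (-0.127007) + (-0.103716) + (-0.251772) + (-0.183857) + (-0.281900) + (-0.313041) + (-0.166660) + (-0.214213)) = 2.086335.
With S = 10 species, ln S = 2.302585, so J = 2.086335/2.302585 = 0.906084, i.e. 0.9061 to 4 decimal places.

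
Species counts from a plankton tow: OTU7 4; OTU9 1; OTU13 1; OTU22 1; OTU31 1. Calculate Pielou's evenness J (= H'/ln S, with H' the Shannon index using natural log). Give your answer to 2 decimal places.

0.86

Total N = 4+1+1+1+1 = 8, so the proportions are 0.5, 0.125, 0.125, 0.125, 0.125 (working shown to 4 dp, full precision carried).
H' = −Σ pᵢ ln pᵢ = −((-0.3466) + (-0.2599) + (-0.2599) + (-0.2599) + (-0.2599)) = 1.3863.
With S = 5 species, ln S = 1.6094, so J = 1.3863/1.6094 = 0.8614, i.e. 0.86 to 2 decimal places.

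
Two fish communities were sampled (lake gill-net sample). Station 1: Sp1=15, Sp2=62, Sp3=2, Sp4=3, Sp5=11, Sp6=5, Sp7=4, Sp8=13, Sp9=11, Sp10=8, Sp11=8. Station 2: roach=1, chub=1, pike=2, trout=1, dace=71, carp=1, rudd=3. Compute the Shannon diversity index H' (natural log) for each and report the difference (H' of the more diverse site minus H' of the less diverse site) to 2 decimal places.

Station 1: N=142, proportions 0.1056, 0.4366, 0.0141, 0.0211, 0.0775, 0.0352, 0.0282, 0.0915, 0.0775, 0.0563, 0.0563, giving H' = 1.8985 (working shown to 4 dp, full precision carried).
Station 2: N=80, proportions 0.0125, 0.0125, 0.025, 0.0125, 0.8875, 0.0125, 0.0375, giving H' = 0.5404.
Difference = |1.8985 − 0.5404| = 1.3581, i.e. 1.36 to 2 decimal places.

1.36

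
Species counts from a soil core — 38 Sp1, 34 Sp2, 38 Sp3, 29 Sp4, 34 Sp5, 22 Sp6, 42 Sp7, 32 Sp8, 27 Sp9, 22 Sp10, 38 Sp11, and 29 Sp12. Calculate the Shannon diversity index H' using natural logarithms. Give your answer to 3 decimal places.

Total N = 38+34+38+29+34+22+42+32+27+22+38+29 = 385, so the proportions are 0.0987, 0.08831, 0.0987, 0.07532, 0.08831, 0.05714, 0.10909, 0.08312, 0.07013, 0.05714, 0.0987, 0.07532 (working shown to 5 dp, full precision carried).
Each pᵢ ln pᵢ term: 0.0987×(-2.31566)=-0.22856, 0.08831×(-2.42688)=-0.21432, 0.0987×(-2.31566)=-0.22856, 0.07532×(-2.58595)=-0.19479, 0.08831×(-2.42688)=-0.21432, 0.05714×(-2.86220)=-0.16355, 0.10909×(-2.21557)=-0.24170, 0.08312×(-2.48751)=-0.20675, 0.07013×(-2.65741)=-0.18636, 0.05714×(-2.86220)=-0.16355, 0.0987×(-2.31566)=-0.22856, 0.07532×(-2.58595)=-0.19479.
Sum = -2.46582, so H' = 2.466.

2.466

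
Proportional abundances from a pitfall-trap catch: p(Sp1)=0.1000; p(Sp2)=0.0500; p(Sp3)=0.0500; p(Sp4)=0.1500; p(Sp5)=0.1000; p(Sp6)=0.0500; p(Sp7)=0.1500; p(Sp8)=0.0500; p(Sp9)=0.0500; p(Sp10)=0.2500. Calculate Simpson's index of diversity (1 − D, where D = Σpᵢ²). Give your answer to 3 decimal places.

0.860

D = 0.1² + 0.05² + 0.05² + 0.15² + 0.1² + 0.05² + 0.15² + 0.05² + 0.05² + 0.25² = 0.01000 + 0.00250 + 0.00250 + 0.02250 + 0.01000 + 0.00250 + 0.02250 + 0.00250 + 0.00250 + 0.06250 = 0.14000 (working shown to 5 dp, full precision carried).
So 1 − D = 0.86000, i.e. 0.860 to 3 decimal places.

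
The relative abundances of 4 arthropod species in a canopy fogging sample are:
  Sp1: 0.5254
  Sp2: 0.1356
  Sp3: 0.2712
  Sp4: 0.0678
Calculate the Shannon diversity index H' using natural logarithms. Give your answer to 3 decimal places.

Each pᵢ ln pᵢ term (working shown to 5 dp, full precision carried): 0.5254×(-0.64360)=-0.33815, 0.1356×(-1.99805)=-0.27094, 0.2712×(-1.30490)=-0.35389, 0.0678×(-2.69119)=-0.18246.
Sum = -1.14543, so H' = 1.145.

1.145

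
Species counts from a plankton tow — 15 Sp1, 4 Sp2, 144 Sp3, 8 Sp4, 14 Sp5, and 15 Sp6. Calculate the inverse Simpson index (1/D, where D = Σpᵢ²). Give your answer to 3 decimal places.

Total N = 15+4+144+8+14+15 = 200, so the proportions are 0.075, 0.02, 0.72, 0.04, 0.07, 0.075 (working shown to 6 dp, full precision carried).
D = 0.075² + 0.02² + 0.72² + 0.04² + 0.07² + 0.075² = 0.005625 + 0.000400 + 0.518400 + 0.001600 + 0.004900 + 0.005625 = 0.536550.
So 1/D = 1.86376, i.e. 1.864 to 3 decimal places.

1.864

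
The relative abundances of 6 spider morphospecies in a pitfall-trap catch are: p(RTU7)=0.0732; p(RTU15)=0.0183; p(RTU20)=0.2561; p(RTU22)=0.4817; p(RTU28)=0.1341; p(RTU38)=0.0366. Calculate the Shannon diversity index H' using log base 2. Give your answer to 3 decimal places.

Each pᵢ log₂ pᵢ term (working shown to 5 dp, full precision carried): 0.0732×(-3.77201)=-0.27611, 0.0183×(-5.77201)=-0.10563, 0.2561×(-1.96522)=-0.50329, 0.4817×(-1.05379)=-0.50761, 0.1341×(-2.89862)=-0.38870, 0.0366×(-4.77201)=-0.17466.
Sum = -1.95600, so H' = 1.956.

1.956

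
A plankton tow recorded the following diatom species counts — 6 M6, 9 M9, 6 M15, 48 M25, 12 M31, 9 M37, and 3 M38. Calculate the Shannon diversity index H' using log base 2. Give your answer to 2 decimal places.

2.20

Total N = 6+9+6+48+12+9+3 = 93, so the proportions are 0.0645, 0.0968, 0.0645, 0.5161, 0.129, 0.0968, 0.0323 (working shown to 4 dp, full precision carried).
Each pᵢ log₂ pᵢ term: 0.0645×(-3.9542)=-0.2551, 0.0968×(-3.3692)=-0.3261, 0.0645×(-3.9542)=-0.2551, 0.5161×(-0.9542)=-0.4925, 0.129×(-2.9542)=-0.3812, 0.0968×(-3.3692)=-0.3261, 0.0323×(-4.9542)=-0.1598.
Sum = -2.1958, so H' = 2.20.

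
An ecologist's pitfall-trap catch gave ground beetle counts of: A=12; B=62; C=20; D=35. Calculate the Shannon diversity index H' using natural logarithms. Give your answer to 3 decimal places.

Total N = 12+62+20+35 = 129, so the proportions are 0.09302, 0.48062, 0.15504, 0.27132 (working shown to 5 dp, full precision carried).
Each pᵢ ln pᵢ term: 0.09302×(-2.37491)=-0.22092, 0.48062×(-0.73268)=-0.35214, 0.15504×(-1.86408)=-0.28900, 0.27132×(-1.30446)=-0.35392.
Sum = -1.21599, so H' = 1.216.

1.216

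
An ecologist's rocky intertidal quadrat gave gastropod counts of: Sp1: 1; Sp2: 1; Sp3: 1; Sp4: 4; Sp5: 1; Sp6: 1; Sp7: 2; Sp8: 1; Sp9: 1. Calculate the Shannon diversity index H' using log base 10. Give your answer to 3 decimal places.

0.882

Total N = 1+1+1+4+1+1+2+1+1 = 13, so the proportions are 0.07692, 0.07692, 0.07692, 0.30769, 0.07692, 0.07692, 0.15385, 0.07692, 0.07692 (working shown to 5 dp, full precision carried).
Each pᵢ log₁₀ pᵢ term: 0.07692×(-1.11394)=-0.08569, 0.07692×(-1.11394)=-0.08569, 0.07692×(-1.11394)=-0.08569, 0.30769×(-0.51188)=-0.15750, 0.07692×(-1.11394)=-0.08569, 0.07692×(-1.11394)=-0.08569, 0.15385×(-0.81291)=-0.12506, 0.07692×(-1.11394)=-0.08569, 0.07692×(-1.11394)=-0.08569.
Sum = -0.88238, so H' = 0.882.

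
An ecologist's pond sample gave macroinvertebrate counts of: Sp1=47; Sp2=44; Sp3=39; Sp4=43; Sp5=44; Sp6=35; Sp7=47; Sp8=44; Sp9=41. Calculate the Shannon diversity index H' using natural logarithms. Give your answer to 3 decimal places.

2.194

Total N = 47+44+39+43+44+35+47+44+41 = 384, so the proportions are 0.1224, 0.11458, 0.10156, 0.11198, 0.11458, 0.09115, 0.1224, 0.11458, 0.10677 (working shown to 5 dp, full precision carried).
Each pᵢ ln pᵢ term: 0.1224×(-2.10049)=-0.25709, 0.11458×(-2.16645)=-0.24824, 0.10156×(-2.28708)=-0.23228, 0.11198×(-2.18944)=-0.24517, 0.11458×(-2.16645)=-0.24824, 0.09115×(-2.39529)=-0.21832, 0.1224×(-2.10049)=-0.25709, 0.11458×(-2.16645)=-0.24824, 0.10677×(-2.23707)=-0.23885.
Sum = -2.19353, so H' = 2.194.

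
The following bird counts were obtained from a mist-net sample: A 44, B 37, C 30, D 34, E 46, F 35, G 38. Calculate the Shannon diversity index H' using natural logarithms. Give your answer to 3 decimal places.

Total N = 44+37+30+34+46+35+38 = 264, so the proportions are 0.16667, 0.14015, 0.11364, 0.12879, 0.17424, 0.13258, 0.14394 (working shown to 5 dp, full precision carried).
Each pᵢ ln pᵢ term: 0.16667×(-1.79176)=-0.29863, 0.14015×(-1.96503)=-0.27540, 0.11364×(-2.17475)=-0.24713, 0.12879×(-2.04959)=-0.26396, 0.17424×(-1.74731)=-0.30446, 0.13258×(-2.02060)=-0.26788, 0.14394×(-1.93836)=-0.27901.
Sum = -1.93647, so H' = 1.936.

1.936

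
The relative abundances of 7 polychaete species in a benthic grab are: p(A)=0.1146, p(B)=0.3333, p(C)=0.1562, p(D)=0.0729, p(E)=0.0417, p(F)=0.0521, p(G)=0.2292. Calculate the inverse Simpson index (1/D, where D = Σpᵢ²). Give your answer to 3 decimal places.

4.741

D = 0.1146² + 0.3333² + 0.1562² + 0.0729² + 0.0417² + 0.0521² + 0.2292² = 0.0131332 + 0.1110889 + 0.0243984 + 0.0053144 + 0.0017389 + 0.0027144 + 0.0525326 = 0.2109208 (working shown to 7 dp, full precision carried).
So 1/D = 4.74112, i.e. 4.741 to 3 decimal places.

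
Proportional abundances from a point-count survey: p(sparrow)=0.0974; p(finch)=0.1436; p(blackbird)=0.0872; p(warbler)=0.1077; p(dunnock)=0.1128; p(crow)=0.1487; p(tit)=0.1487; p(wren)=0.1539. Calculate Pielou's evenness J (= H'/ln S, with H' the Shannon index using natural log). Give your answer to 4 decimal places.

0.9903

H' = −Σ pᵢ ln pᵢ = −((-0.226838) + (-0.278688) + (-0.212729) + (-0.239999) + (-0.246145) + (-0.283396) + (-0.283396) + (-0.288016)) = 2.059208 (working shown to 6 dp, full precision carried).
With S = 8 species, ln S = 2.079442, so J = 2.059208/2.079442 = 0.990270, i.e. 0.9903 to 4 decimal places.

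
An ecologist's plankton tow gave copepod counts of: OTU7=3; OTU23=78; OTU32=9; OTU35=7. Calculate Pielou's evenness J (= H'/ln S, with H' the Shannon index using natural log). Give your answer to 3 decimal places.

Total N = 3+78+9+7 = 97, so the proportions are 0.03093, 0.80412, 0.09278, 0.07216 (working shown to 5 dp, full precision carried).
H' = −Σ pᵢ ln pᵢ = −((-0.10751) + (-0.17530) + (-0.22059) + (-0.18971)) = 0.69311.
With S = 4 species, ln S = 1.38629, so J = 0.69311/1.38629 = 0.49997, i.e. 0.500 to 3 decimal places.

0.500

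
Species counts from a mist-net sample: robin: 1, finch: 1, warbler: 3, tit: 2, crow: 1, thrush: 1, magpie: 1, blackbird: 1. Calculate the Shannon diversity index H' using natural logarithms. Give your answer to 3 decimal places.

Total N = 1+1+3+2+1+1+1+1 = 11, so the proportions are 0.09091, 0.09091, 0.27273, 0.18182, 0.09091, 0.09091, 0.09091, 0.09091 (working shown to 5 dp, full precision carried).
Each pᵢ ln pᵢ term: 0.09091×(-2.39790)=-0.21799, 0.09091×(-2.39790)=-0.21799, 0.27273×(-1.29928)=-0.35435, 0.18182×(-1.70475)=-0.30995, 0.09091×(-2.39790)=-0.21799, 0.09091×(-2.39790)=-0.21799, 0.09091×(-2.39790)=-0.21799, 0.09091×(-2.39790)=-0.21799.
Sum = -1.97225, so H' = 1.972.

1.972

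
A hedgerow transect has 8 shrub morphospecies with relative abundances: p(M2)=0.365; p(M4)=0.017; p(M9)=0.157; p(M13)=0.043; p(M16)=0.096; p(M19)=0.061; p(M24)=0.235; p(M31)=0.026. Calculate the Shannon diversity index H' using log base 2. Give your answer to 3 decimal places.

2.444

Each pᵢ log₂ pᵢ term (working shown to 5 dp, full precision carried): 0.365×(-1.45403)=-0.53072, 0.017×(-5.87832)=-0.09993, 0.157×(-2.67116)=-0.41937, 0.043×(-4.53952)=-0.19520, 0.096×(-3.38082)=-0.32456, 0.061×(-4.03505)=-0.24614, 0.235×(-2.08927)=-0.49098, 0.026×(-5.26534)=-0.13690.
Sum = -2.44380, so H' = 2.444.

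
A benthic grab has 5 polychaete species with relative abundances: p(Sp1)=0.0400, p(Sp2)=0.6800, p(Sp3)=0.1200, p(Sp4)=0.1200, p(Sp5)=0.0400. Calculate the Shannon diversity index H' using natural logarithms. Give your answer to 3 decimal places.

Each pᵢ ln pᵢ term (working shown to 5 dp, full precision carried): 0.04×(-3.21888)=-0.12876, 0.68×(-0.38566)=-0.26225, 0.12×(-2.12026)=-0.25443, 0.12×(-2.12026)=-0.25443, 0.04×(-3.21888)=-0.12876.
Sum = -1.02862, so H' = 1.029.

1.029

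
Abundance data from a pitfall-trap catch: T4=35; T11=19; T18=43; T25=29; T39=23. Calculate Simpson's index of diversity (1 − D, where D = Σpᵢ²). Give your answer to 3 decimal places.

0.784

Total N = 35+19+43+29+23 = 149, so the proportions are 0.2349, 0.12752, 0.28859, 0.19463, 0.15436 (working shown to 5 dp, full precision carried).
D = 0.2349² + 0.12752² + 0.28859² + 0.19463² + 0.15436² = 0.05518 + 0.01626 + 0.08328 + 0.03788 + 0.02383 = 0.21643.
So 1 − D = 0.78357, i.e. 0.784 to 3 decimal places.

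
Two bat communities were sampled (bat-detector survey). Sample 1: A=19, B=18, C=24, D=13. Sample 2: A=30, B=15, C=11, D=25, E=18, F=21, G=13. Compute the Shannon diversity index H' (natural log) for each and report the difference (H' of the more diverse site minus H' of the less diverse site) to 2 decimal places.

0.53

Sample 1: N=74, proportions 0.2568, 0.2432, 0.3243, 0.1757, giving H' = 1.3637 (working shown to 4 dp, full precision carried).
Sample 2: N=133, proportions 0.2256, 0.1128, 0.0827, 0.188, 0.1353, 0.1579, 0.0977, giving H' = 1.8918.
Difference = |1.3637 − 1.8918| = 0.5281, i.e. 0.53 to 2 decimal places.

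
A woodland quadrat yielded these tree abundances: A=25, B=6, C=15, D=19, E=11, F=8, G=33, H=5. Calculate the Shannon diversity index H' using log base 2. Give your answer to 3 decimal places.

2.742

Total N = 25+6+15+19+11+8+33+5 = 122, so the proportions are 0.20492, 0.04918, 0.12295, 0.15574, 0.09016, 0.06557, 0.27049, 0.04098 (working shown to 5 dp, full precision carried).
Each pᵢ log₂ pᵢ term: 0.20492×(-2.28688)=-0.46862, 0.04918×(-4.34577)=-0.21373, 0.12295×(-3.02385)=-0.37178, 0.15574×(-2.68281)=-0.41781, 0.09016×(-3.47131)=-0.31299, 0.06557×(-3.93074)=-0.25775, 0.27049×(-1.88634)=-0.51024, 0.04098×(-4.60881)=-0.18889.
Sum = -2.74181, so H' = 2.742.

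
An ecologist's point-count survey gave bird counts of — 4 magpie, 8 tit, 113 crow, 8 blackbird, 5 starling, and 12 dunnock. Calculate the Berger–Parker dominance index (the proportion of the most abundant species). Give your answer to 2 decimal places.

0.75

Total N = 4+8+113+8+5+12 = 150, so the proportions are 0.0267, 0.0533, 0.7533, 0.0533, 0.0333, 0.08 (working shown to 4 dp, full precision carried).
The largest proportion is 0.7533, i.e. d = 0.75 to 2 decimal places.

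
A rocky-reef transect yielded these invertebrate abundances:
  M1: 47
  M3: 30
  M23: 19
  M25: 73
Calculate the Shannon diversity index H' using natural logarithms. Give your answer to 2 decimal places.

1.27

Total N = 47+30+19+73 = 169, so the proportions are 0.2781, 0.1775, 0.1124, 0.432 (working shown to 4 dp, full precision carried).
Each pᵢ ln pᵢ term: 0.2781×(-1.2798)=-0.3559, 0.1775×(-1.7287)=-0.3069, 0.1124×(-2.1855)=-0.2457, 0.432×(-0.8394)=-0.3626.
Sum = -1.2711, so H' = 1.27.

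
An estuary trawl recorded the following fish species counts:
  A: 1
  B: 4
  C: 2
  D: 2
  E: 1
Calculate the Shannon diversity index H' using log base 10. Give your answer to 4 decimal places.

0.6388

Total N = 1+4+2+2+1 = 10, so the proportions are 0.1, 0.4, 0.2, 0.2, 0.1 (working shown to 6 dp, full precision carried).
Each pᵢ log₁₀ pᵢ term: 0.1×(-1.000000)=-0.100000, 0.4×(-0.397940)=-0.159176, 0.2×(-0.698970)=-0.139794, 0.2×(-0.698970)=-0.139794, 0.1×(-1.000000)=-0.100000.
Sum = -0.638764, so H' = 0.6388.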